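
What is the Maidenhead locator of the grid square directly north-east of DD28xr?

DD38as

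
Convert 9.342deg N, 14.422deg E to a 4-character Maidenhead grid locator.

JJ79

Offset from 180°W / 90°S: lon 194.42°, lat 99.34°.
Field: 194.42/20 → 9 → J, 99.34/10 → 9 → J; chars JJ.
Square: 14.42/2 → 7, 9.34/1 → 9; chars 79.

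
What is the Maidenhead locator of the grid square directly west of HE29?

Longitude square 2; −1 → 1.
The latitude characters are unchanged.

HE19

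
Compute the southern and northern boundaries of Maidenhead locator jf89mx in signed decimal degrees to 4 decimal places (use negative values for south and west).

Field J=9, F=5: +9·20° lon, +5·10° lat → SW at lon 0°, lat -40°.
Square 8, 9: +8·2° lon, +9·1° lat → SW at lon 16°, lat -31°.
Subsquare m=12, x=23: +12·0.0833333° lon, +23·0.0416667° lat → SW at lon 17°, lat -30.0417°.
Cell spans 0.0833333° lon × 0.0416667° lat.
south -30.0417, north -30.0000.

-30.0417, -30.0000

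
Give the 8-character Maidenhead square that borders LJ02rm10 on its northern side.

LJ02rm11

Latitude extended square 0; +1 → 1.
The longitude characters are unchanged.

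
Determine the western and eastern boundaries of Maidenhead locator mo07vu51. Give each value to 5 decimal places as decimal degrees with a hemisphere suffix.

61.79167° E, 61.80000° E

Field M=12, O=14: +12·20° lon, +14·10° lat → SW at lon 60°, lat 50°.
Square 0, 7: +0·2° lon, +7·1° lat → SW at lon 60°, lat 57°.
Subsquare v=21, u=20: +21·0.0833333° lon, +20·0.0416667° lat → SW at lon 61.75°, lat 57.8333°.
Extended square 5, 1: +5·0.00833333° lon, +1·0.00416667° lat → SW at lon 61.7917°, lat 57.8375°.
Cell spans 0.00833333° lon × 0.00416667° lat.
west 61.79167° E, east 61.80000° E.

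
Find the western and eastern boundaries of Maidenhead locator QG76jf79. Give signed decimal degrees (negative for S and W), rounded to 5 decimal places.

154.80833, 154.81667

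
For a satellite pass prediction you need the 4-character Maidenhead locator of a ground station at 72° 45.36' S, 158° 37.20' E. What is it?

QB97

Add 180° to longitude and 90° to latitude: 338.62, 17.24.
Field: 338.62/20 → 16 → Q, 17.24/10 → 1 → B; chars QB.
Square: 18.62/2 → 9, 7.24/1 → 7; chars 97.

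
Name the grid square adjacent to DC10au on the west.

DC00xu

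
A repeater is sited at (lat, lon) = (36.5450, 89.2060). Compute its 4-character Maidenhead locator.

NM46

Shift to the Maidenhead origin (180°W, 90°S): lon 269.21, lat 126.55.
Field: lon ⌊269.21/20⌋ = 13 → N; lat ⌊126.55/10⌋ = 12 → M.
Square: lon ⌊9.21/2⌋ = 4; lat ⌊6.55/1⌋ = 6.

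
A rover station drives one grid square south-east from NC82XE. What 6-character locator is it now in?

NC92ad

Longitude subsquare x = 23; +1 → 24, wraps to 0 = a, carry into square.
Longitude square 8; +1 → 9.
Latitude subsquare e = 4; −1 → 3 = d.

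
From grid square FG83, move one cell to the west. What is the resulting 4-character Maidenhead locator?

FG73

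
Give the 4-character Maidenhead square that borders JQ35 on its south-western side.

JQ24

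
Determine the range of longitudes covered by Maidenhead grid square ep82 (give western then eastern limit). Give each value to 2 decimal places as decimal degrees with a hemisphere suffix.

84.00° W, 82.00° W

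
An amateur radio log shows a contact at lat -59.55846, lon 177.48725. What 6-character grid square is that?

Add 180° to longitude and 90° to latitude: 357.4873, 30.4415.
Field: 357.4873/20 → 17 → R, 30.4415/10 → 3 → D; chars RD.
Square: 17.4873/2 → 8, 0.4415/1 → 0; chars 80.
Subsquare: 1.4873/0.0833333 → 17 → r, 0.4415/0.0416667 → 10 → k; chars rk.

RD80rk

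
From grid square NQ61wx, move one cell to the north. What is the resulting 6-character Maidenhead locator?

Latitude subsquare x = 23; +1 → 24, wraps to 0 = a, carry into square.
Latitude square 1; +1 → 2.
The longitude characters are unchanged.

NQ62wa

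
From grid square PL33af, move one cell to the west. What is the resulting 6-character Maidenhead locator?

Longitude subsquare a = 0; −1 → -1, wraps to 23 = x, carry into square.
Longitude square 3; −1 → 2.
The latitude characters are unchanged.

PL23xf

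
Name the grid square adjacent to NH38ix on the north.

NH39ia

Latitude subsquare x = 23; +1 → 24, wraps to 0 = a, carry into square.
Latitude square 8; +1 → 9.
The longitude characters are unchanged.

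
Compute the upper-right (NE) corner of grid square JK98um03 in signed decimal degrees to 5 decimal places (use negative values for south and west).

Field J=9, K=10: +9·20° lon, +10·10° lat → SW at lon 0°, lat 10°.
Square 9, 8: +9·2° lon, +8·1° lat → SW at lon 18°, lat 18°.
Subsquare u=20, m=12: +20·0.0833333° lon, +12·0.0416667° lat → SW at lon 19.6667°, lat 18.5°.
Extended square 0, 3: +0·0.00833333° lon, +3·0.00416667° lat → SW at lon 19.6667°, lat 18.5125°.
Cell spans 0.00833333° lon × 0.00416667° lat. NE corner is SW corner plus one full cell.
latitude 18.51667, longitude 19.67500.

18.51667, 19.67500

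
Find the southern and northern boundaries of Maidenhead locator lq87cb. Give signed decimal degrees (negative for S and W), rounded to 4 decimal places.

77.0417, 77.0833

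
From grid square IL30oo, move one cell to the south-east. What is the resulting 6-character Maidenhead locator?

Longitude subsquare o = 14; +1 → 15 = p.
Latitude subsquare o = 14; −1 → 13 = n.

IL30pn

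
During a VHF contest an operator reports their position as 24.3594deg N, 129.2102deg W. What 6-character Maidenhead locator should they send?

Shift to the Maidenhead origin (180°W, 90°S): lon 50.7898, lat 114.3594.
Field (20°×10°, letters A–R): lon ⌊50.7898/20⌋ = 2 → C; lat ⌊114.3594/10⌋ = 11 → L.
Square (2°×1°, digits 0–9): lon ⌊10.7898/2⌋ = 5; lat ⌊4.3594/1⌋ = 4.
Subsquare (5′×2.5′, letters a–x): lon ⌊0.7898/0.0833333⌋ = 9 → j; lat ⌊0.3594/0.0416667⌋ = 8 → i.

CL54ji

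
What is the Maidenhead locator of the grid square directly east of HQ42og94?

Longitude extended square 9; +1 → 10, wraps to 0, carry into subsquare.
Longitude subsquare o = 14; +1 → 15 = p.
The latitude characters are unchanged.

HQ42pg04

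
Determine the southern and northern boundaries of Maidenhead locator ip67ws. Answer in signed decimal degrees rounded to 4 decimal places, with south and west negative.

67.7500, 67.7917

Field I=8, P=15: +8·20° lon, +15·10° lat → SW at lon -20°, lat 60°.
Square 6, 7: +6·2° lon, +7·1° lat → SW at lon -8°, lat 67°.
Subsquare w=22, s=18: +22·0.0833333° lon, +18·0.0416667° lat → SW at lon -6.16667°, lat 67.75°.
Cell spans 0.0833333° lon × 0.0416667° lat.
south 67.7500, north 67.7917.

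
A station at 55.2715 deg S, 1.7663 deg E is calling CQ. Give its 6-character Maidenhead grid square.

Offset from 180°W / 90°S: lon 181.7663°, lat 34.7285°.
Field (20°×10°, letters A–R): lon ⌊181.7663/20⌋ = 9 → J; lat ⌊34.7285/10⌋ = 3 → D.
Square (2°×1°, digits 0–9): lon ⌊1.7663/2⌋ = 0; lat ⌊4.7285/1⌋ = 4.
Subsquare (5′×2.5′, letters a–x): lon ⌊1.7663/0.0833333⌋ = 21 → v; lat ⌊0.7285/0.0416667⌋ = 17 → r.

JD04vr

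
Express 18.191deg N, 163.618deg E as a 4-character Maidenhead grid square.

RK18

Add 180° to longitude and 90° to latitude: 343.62, 108.19.
Field: lon ⌊343.62/20⌋ = 17 → R; lat ⌊108.19/10⌋ = 10 → K.
Square: lon ⌊3.62/2⌋ = 1; lat ⌊8.19/1⌋ = 8.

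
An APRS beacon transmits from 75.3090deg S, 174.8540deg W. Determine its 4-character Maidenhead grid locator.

AB24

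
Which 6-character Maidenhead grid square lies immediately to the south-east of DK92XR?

Longitude subsquare x = 23; +1 → 24, wraps to 0 = a, carry into square.
Longitude square 9; +1 → 10, wraps to 0, carry into field.
Longitude field D = 3; +1 → 4 = E.
Latitude subsquare r = 17; −1 → 16 = q.

EK02aq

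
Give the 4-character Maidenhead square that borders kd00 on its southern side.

KC09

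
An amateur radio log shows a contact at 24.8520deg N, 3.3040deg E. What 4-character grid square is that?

JL14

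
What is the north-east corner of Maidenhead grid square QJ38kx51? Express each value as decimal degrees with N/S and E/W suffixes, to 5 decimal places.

8.96667° N, 146.88333° E

Field Q=16, J=9: +16·20° lon, +9·10° lat → SW at lon 140°, lat 0°.
Square 3, 8: +3·2° lon, +8·1° lat → SW at lon 146°, lat 8°.
Subsquare k=10, x=23: +10·0.0833333° lon, +23·0.0416667° lat → SW at lon 146.833°, lat 8.95833°.
Extended square 5, 1: +5·0.00833333° lon, +1·0.00416667° lat → SW at lon 146.875°, lat 8.9625°.
Cell spans 0.00833333° lon × 0.00416667° lat. NE corner is SW corner plus one full cell.
latitude 8.96667° N, longitude 146.88333° E.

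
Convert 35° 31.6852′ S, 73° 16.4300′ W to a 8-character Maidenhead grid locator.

FF34il73

Add 180° to longitude and 90° to latitude: 106.72617, 54.47191.
Field: 106.72617/20 → 5 → F, 54.47191/10 → 5 → F; chars FF.
Square: 6.72617/2 → 3, 4.47191/1 → 4; chars 34.
Subsquare: 0.72617/0.0833333 → 8 → i, 0.47191/0.0416667 → 11 → l; chars il.
Extended square: 0.05950/0.00833333 → 7, 0.01358/0.00416667 → 3; chars 73.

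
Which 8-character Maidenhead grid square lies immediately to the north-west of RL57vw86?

RL57vw77

Longitude extended square 8; −1 → 7.
Latitude extended square 6; +1 → 7.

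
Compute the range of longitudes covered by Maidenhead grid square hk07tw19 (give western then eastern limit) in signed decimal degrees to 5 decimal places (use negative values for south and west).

-38.40833, -38.40000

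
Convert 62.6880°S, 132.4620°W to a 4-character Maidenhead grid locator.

Shift to the Maidenhead origin (180°W, 90°S): lon 47.54, lat 27.31.
Field: 47.54/20 → 2 → C, 27.31/10 → 2 → C; chars CC.
Square: 7.54/2 → 3, 7.31/1 → 7; chars 37.

CC37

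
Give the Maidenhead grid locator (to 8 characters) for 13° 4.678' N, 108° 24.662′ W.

DK53tb08

Offset from 180°W / 90°S: lon 71.58897°, lat 103.07797°.
Field: lon ⌊71.58897/20⌋ = 3 → D; lat ⌊103.07797/10⌋ = 10 → K.
Square: lon ⌊11.58897/2⌋ = 5; lat ⌊3.07797/1⌋ = 3.
Subsquare: lon ⌊1.58897/0.0833333⌋ = 19 → t; lat ⌊0.07797/0.0416667⌋ = 1 → b.
Extended square: lon ⌊0.00563/0.00833333⌋ = 0; lat ⌊0.03630/0.00416667⌋ = 8.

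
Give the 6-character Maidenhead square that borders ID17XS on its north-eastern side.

Longitude subsquare x = 23; +1 → 24, wraps to 0 = a, carry into square.
Longitude square 1; +1 → 2.
Latitude subsquare s = 18; +1 → 19 = t.

ID27at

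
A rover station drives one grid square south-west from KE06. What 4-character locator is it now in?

Longitude square 0; −1 → -1, wraps to 9, carry into field.
Longitude field K = 10; −1 → 9 = J.
Latitude square 6; −1 → 5.

JE95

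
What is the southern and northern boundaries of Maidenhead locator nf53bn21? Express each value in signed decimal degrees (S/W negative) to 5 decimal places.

-36.45417, -36.45000

Field N=13, F=5: +13·20° lon, +5·10° lat → SW at lon 80°, lat -40°.
Square 5, 3: +5·2° lon, +3·1° lat → SW at lon 90°, lat -37°.
Subsquare b=1, n=13: +1·0.0833333° lon, +13·0.0416667° lat → SW at lon 90.0833°, lat -36.4583°.
Extended square 2, 1: +2·0.00833333° lon, +1·0.00416667° lat → SW at lon 90.1°, lat -36.4542°.
Cell spans 0.00833333° lon × 0.00416667° lat.
south -36.45417, north -36.45000.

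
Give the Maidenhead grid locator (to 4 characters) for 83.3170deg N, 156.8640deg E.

QR83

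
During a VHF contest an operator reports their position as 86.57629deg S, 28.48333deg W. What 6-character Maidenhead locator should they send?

HA53sk

Shift to the Maidenhead origin (180°W, 90°S): lon 151.5167, lat 3.4237.
Field: 151.5167/20 → 7 → H, 3.4237/10 → 0 → A; chars HA.
Square: 11.5167/2 → 5, 3.4237/1 → 3; chars 53.
Subsquare: 1.5167/0.0833333 → 18 → s, 0.4237/0.0416667 → 10 → k; chars sk.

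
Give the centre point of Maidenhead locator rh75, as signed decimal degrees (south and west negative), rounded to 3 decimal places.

Field R=17, H=7: +17·20° lon, +7·10° lat → SW at lon 160°, lat -20°.
Square 7, 5: +7·2° lon, +5·1° lat → SW at lon 174°, lat -15°.
Cell spans 2° lon × 1° lat. Centre is SW corner plus half of each.
latitude -14.500, longitude 175.000.

-14.500, 175.000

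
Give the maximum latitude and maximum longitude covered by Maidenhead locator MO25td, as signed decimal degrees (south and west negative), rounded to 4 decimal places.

55.1667, 65.6667

Field M=12, O=14: +12·20° lon, +14·10° lat → SW at lon 60°, lat 50°.
Square 2, 5: +2·2° lon, +5·1° lat → SW at lon 64°, lat 55°.
Subsquare t=19, d=3: +19·0.0833333° lon, +3·0.0416667° lat → SW at lon 65.5833°, lat 55.125°.
Cell spans 0.0833333° lon × 0.0416667° lat. NE corner is SW corner plus one full cell.
latitude 55.1667, longitude 65.6667.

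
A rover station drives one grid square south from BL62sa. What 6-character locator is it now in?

BL61sx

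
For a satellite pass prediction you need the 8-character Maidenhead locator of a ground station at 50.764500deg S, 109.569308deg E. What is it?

OD49sf86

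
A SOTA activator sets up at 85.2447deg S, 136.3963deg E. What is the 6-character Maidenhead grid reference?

PA84es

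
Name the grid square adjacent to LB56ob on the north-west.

Longitude subsquare o = 14; −1 → 13 = n.
Latitude subsquare b = 1; +1 → 2 = c.

LB56nc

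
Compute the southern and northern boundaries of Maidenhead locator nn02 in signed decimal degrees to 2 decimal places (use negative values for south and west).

Field N=13, N=13: +13·20° lon, +13·10° lat → SW at lon 80°, lat 40°.
Square 0, 2: +0·2° lon, +2·1° lat → SW at lon 80°, lat 42°.
Cell spans 2° lon × 1° lat.
south 42.00, north 43.00.

42.00, 43.00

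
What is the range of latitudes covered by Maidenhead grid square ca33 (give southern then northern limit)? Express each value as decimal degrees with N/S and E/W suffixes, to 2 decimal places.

87.00° S, 86.00° S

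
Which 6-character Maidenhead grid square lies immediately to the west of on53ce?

ON53be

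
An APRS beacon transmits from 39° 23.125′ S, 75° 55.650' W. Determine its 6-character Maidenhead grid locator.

FF20ao

Add 180° to longitude and 90° to latitude: 104.0725, 50.6146.
Field: 104.0725/20 → 5 → F, 50.6146/10 → 5 → F; chars FF.
Square: 4.0725/2 → 2, 0.6146/1 → 0; chars 20.
Subsquare: 0.0725/0.0833333 → 0 → a, 0.6146/0.0416667 → 14 → o; chars ao.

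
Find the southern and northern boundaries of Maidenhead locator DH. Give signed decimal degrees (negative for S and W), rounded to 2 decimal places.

-20.00, -10.00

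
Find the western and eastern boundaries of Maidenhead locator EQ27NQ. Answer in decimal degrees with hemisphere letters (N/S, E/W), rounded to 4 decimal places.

94.9167° W, 94.8333° W

Field E=4, Q=16: +4·20° lon, +16·10° lat → SW at lon -100°, lat 70°.
Square 2, 7: +2·2° lon, +7·1° lat → SW at lon -96°, lat 77°.
Subsquare n=13, q=16: +13·0.0833333° lon, +16·0.0416667° lat → SW at lon -94.9167°, lat 77.6667°.
Cell spans 0.0833333° lon × 0.0416667° lat.
west 94.9167° W, east 94.8333° W.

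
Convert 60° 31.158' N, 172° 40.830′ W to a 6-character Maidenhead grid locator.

AP30pm

Offset from 180°W / 90°S: lon 7.3195°, lat 150.5193°.
Field: 7.3195/20 → 0 → A, 150.5193/10 → 15 → P; chars AP.
Square: 7.3195/2 → 3, 0.5193/1 → 0; chars 30.
Subsquare: 1.3195/0.0833333 → 15 → p, 0.5193/0.0416667 → 12 → m; chars pm.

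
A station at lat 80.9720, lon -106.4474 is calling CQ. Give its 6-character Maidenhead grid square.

Add 180° to longitude and 90° to latitude: 73.5526, 170.9720.
Field: lon ⌊73.5526/20⌋ = 3 → D; lat ⌊170.9720/10⌋ = 17 → R.
Square: lon ⌊13.5526/2⌋ = 6; lat ⌊0.9720/1⌋ = 0.
Subsquare: lon ⌊1.5526/0.0833333⌋ = 18 → s; lat ⌊0.9720/0.0416667⌋ = 23 → x.

DR60sx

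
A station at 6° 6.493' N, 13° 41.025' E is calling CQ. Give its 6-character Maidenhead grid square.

JJ66uc

Add 180° to longitude and 90° to latitude: 193.6838, 96.1082.
Field: lon ⌊193.6838/20⌋ = 9 → J; lat ⌊96.1082/10⌋ = 9 → J.
Square: lon ⌊13.6838/2⌋ = 6; lat ⌊6.1082/1⌋ = 6.
Subsquare: lon ⌊1.6838/0.0833333⌋ = 20 → u; lat ⌊0.1082/0.0416667⌋ = 2 → c.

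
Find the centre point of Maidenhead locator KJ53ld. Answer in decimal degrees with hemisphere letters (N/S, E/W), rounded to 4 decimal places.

3.1458° N, 30.9583° E

Field K=10, J=9: +10·20° lon, +9·10° lat → SW at lon 20°, lat 0°.
Square 5, 3: +5·2° lon, +3·1° lat → SW at lon 30°, lat 3°.
Subsquare l=11, d=3: +11·0.0833333° lon, +3·0.0416667° lat → SW at lon 30.9167°, lat 3.125°.
Cell spans 0.0833333° lon × 0.0416667° lat. Centre is SW corner plus half of each.
latitude 3.1458° N, longitude 30.9583° E.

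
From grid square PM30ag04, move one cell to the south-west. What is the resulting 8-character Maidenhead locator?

PM20xg93

Longitude extended square 0; −1 → -1, wraps to 9, carry into subsquare.
Longitude subsquare a = 0; −1 → -1, wraps to 23 = x, carry into square.
Longitude square 3; −1 → 2.
Latitude extended square 4; −1 → 3.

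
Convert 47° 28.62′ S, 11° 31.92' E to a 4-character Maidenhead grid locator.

JE52

Offset from 180°W / 90°S: lon 191.53°, lat 42.52°.
Field: lon ⌊191.53/20⌋ = 9 → J; lat ⌊42.52/10⌋ = 4 → E.
Square: lon ⌊11.53/2⌋ = 5; lat ⌊2.52/1⌋ = 2.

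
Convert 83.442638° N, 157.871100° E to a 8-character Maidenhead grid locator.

Add 180° to longitude and 90° to latitude: 337.87110, 173.44264.
Field: 337.87110/20 → 16 → Q, 173.44264/10 → 17 → R; chars QR.
Square: 17.87110/2 → 8, 3.44264/1 → 3; chars 83.
Subsquare: 1.87110/0.0833333 → 22 → w, 0.44264/0.0416667 → 10 → k; chars wk.
Extended square: 0.03777/0.00833333 → 4, 0.02597/0.00416667 → 6; chars 46.

QR83wk46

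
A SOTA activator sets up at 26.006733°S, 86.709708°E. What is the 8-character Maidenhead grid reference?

Add 180° to longitude and 90° to latitude: 266.70971, 63.99327.
Field: 266.70971/20 → 13 → N, 63.99327/10 → 6 → G; chars NG.
Square: 6.70971/2 → 3, 3.99327/1 → 3; chars 33.
Subsquare: 0.70971/0.0833333 → 8 → i, 0.99327/0.0416667 → 23 → x; chars ix.
Extended square: 0.04304/0.00833333 → 5, 0.03493/0.00416667 → 8; chars 58.

NG33ix58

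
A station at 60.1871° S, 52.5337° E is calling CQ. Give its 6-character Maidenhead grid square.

Shift to the Maidenhead origin (180°W, 90°S): lon 232.5337, lat 29.8129.
Field (20°×10°, letters A–R): 232.5337/20 → 11 → L, 29.8129/10 → 2 → C; chars LC.
Square (2°×1°, digits 0–9): 12.5337/2 → 6, 9.8129/1 → 9; chars 69.
Subsquare (5′×2.5′, letters a–x): 0.5337/0.0833333 → 6 → g, 0.8129/0.0416667 → 19 → t; chars gt.

LC69gt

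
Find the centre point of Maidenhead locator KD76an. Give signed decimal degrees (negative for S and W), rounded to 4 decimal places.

-53.4375, 34.0417

Field K=10, D=3: +10·20° lon, +3·10° lat → SW at lon 20°, lat -60°.
Square 7, 6: +7·2° lon, +6·1° lat → SW at lon 34°, lat -54°.
Subsquare a=0, n=13: +0·0.0833333° lon, +13·0.0416667° lat → SW at lon 34°, lat -53.4583°.
Cell spans 0.0833333° lon × 0.0416667° lat. Centre is SW corner plus half of each.
latitude -53.4375, longitude 34.0417.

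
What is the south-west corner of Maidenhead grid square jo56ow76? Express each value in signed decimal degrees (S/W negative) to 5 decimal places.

56.94167, 11.22500

Field J=9, O=14: +9·20° lon, +14·10° lat → SW at lon 0°, lat 50°.
Square 5, 6: +5·2° lon, +6·1° lat → SW at lon 10°, lat 56°.
Subsquare o=14, w=22: +14·0.0833333° lon, +22·0.0416667° lat → SW at lon 11.1667°, lat 56.9167°.
Extended square 7, 6: +7·0.00833333° lon, +6·0.00416667° lat → SW at lon 11.225°, lat 56.9417°.
latitude 56.94167, longitude 11.22500.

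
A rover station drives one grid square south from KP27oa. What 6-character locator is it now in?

KP26ox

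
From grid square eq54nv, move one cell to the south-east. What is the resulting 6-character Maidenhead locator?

Longitude subsquare n = 13; +1 → 14 = o.
Latitude subsquare v = 21; −1 → 20 = u.

EQ54ou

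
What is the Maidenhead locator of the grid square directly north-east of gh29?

GI30

Longitude square 2; +1 → 3.
Latitude square 9; +1 → 10, wraps to 0, carry into field.
Latitude field H = 7; +1 → 8 = I.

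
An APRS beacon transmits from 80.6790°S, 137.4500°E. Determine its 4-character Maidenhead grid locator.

PA89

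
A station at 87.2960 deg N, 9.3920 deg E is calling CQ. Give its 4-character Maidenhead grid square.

JR47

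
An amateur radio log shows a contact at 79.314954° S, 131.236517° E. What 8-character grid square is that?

PB50oq84

Shift to the Maidenhead origin (180°W, 90°S): lon 311.23652, lat 10.68505.
Field (20°×10°, letters A–R): 311.23652/20 → 15 → P, 10.68505/10 → 1 → B; chars PB.
Square (2°×1°, digits 0–9): 11.23652/2 → 5, 0.68505/1 → 0; chars 50.
Subsquare (5′×2.5′, letters a–x): 1.23652/0.0833333 → 14 → o, 0.68505/0.0416667 → 16 → q; chars oq.
Extended square (30″×15″, digits 0–9): 0.06985/0.00833333 → 8, 0.01838/0.00416667 → 4; chars 84.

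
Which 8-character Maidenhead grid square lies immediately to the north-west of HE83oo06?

HE83no97

Longitude extended square 0; −1 → -1, wraps to 9, carry into subsquare.
Longitude subsquare o = 14; −1 → 13 = n.
Latitude extended square 6; +1 → 7.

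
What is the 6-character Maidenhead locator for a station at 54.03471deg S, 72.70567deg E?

Add 180° to longitude and 90° to latitude: 252.7057, 35.9653.
Field: lon ⌊252.7057/20⌋ = 12 → M; lat ⌊35.9653/10⌋ = 3 → D.
Square: lon ⌊12.7057/2⌋ = 6; lat ⌊5.9653/1⌋ = 5.
Subsquare: lon ⌊0.7057/0.0833333⌋ = 8 → i; lat ⌊0.9653/0.0416667⌋ = 23 → x.

MD65ix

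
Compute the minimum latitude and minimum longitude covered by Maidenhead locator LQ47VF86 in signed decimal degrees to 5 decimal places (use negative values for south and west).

77.23333, 49.81667

Field L=11, Q=16: +11·20° lon, +16·10° lat → SW at lon 40°, lat 70°.
Square 4, 7: +4·2° lon, +7·1° lat → SW at lon 48°, lat 77°.
Subsquare v=21, f=5: +21·0.0833333° lon, +5·0.0416667° lat → SW at lon 49.75°, lat 77.2083°.
Extended square 8, 6: +8·0.00833333° lon, +6·0.00416667° lat → SW at lon 49.8167°, lat 77.2333°.
latitude 77.23333, longitude 49.81667.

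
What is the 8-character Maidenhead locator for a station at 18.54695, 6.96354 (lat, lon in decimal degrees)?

JK38ln51

Shift to the Maidenhead origin (180°W, 90°S): lon 186.96354, lat 108.54695.
Field (20°×10°, letters A–R): 186.96354/20 → 9 → J, 108.54695/10 → 10 → K; chars JK.
Square (2°×1°, digits 0–9): 6.96354/2 → 3, 8.54695/1 → 8; chars 38.
Subsquare (5′×2.5′, letters a–x): 0.96354/0.0833333 → 11 → l, 0.54695/0.0416667 → 13 → n; chars ln.
Extended square (30″×15″, digits 0–9): 0.04687/0.00833333 → 5, 0.00528/0.00416667 → 1; chars 51.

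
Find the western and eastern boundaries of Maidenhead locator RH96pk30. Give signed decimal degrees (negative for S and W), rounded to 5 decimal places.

Field R=17, H=7: +17·20° lon, +7·10° lat → SW at lon 160°, lat -20°.
Square 9, 6: +9·2° lon, +6·1° lat → SW at lon 178°, lat -14°.
Subsquare p=15, k=10: +15·0.0833333° lon, +10·0.0416667° lat → SW at lon 179.25°, lat -13.5833°.
Extended square 3, 0: +3·0.00833333° lon, +0·0.00416667° lat → SW at lon 179.275°, lat -13.5833°.
Cell spans 0.00833333° lon × 0.00416667° lat.
west 179.27500, east 179.28333.

179.27500, 179.28333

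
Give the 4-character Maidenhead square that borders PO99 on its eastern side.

Longitude square 9; +1 → 10, wraps to 0, carry into field.
Longitude field P = 15; +1 → 16 = Q.
The latitude characters are unchanged.

QO09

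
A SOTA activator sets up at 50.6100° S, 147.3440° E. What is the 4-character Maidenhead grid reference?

Offset from 180°W / 90°S: lon 327.34°, lat 39.39°.
Field (20°×10°, letters A–R): 327.34/20 → 16 → Q, 39.39/10 → 3 → D; chars QD.
Square (2°×1°, digits 0–9): 7.34/2 → 3, 9.39/1 → 9; chars 39.

QD39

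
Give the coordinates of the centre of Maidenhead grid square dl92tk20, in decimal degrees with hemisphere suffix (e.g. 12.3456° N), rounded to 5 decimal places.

Field D=3, L=11: +3·20° lon, +11·10° lat → SW at lon -120°, lat 20°.
Square 9, 2: +9·2° lon, +2·1° lat → SW at lon -102°, lat 22°.
Subsquare t=19, k=10: +19·0.0833333° lon, +10·0.0416667° lat → SW at lon -100.417°, lat 22.4167°.
Extended square 2, 0: +2·0.00833333° lon, +0·0.00416667° lat → SW at lon -100.4°, lat 22.4167°.
Cell spans 0.00833333° lon × 0.00416667° lat. Centre is SW corner plus half of each.
latitude 22.41875° N, longitude 100.39583° W.

22.41875° N, 100.39583° W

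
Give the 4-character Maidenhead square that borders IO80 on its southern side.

Latitude square 0; −1 → -1, wraps to 9, carry into field.
Latitude field O = 14; −1 → 13 = N.
The longitude characters are unchanged.

IN89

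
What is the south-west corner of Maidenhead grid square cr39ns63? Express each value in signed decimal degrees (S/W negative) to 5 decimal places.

89.76250, -132.86667

Field C=2, R=17: +2·20° lon, +17·10° lat → SW at lon -140°, lat 80°.
Square 3, 9: +3·2° lon, +9·1° lat → SW at lon -134°, lat 89°.
Subsquare n=13, s=18: +13·0.0833333° lon, +18·0.0416667° lat → SW at lon -132.917°, lat 89.75°.
Extended square 6, 3: +6·0.00833333° lon, +3·0.00416667° lat → SW at lon -132.867°, lat 89.7625°.
latitude 89.76250, longitude -132.86667.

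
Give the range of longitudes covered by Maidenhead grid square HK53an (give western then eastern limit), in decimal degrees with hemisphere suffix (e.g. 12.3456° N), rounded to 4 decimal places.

30.0000° W, 29.9167° W

Field H=7, K=10: +7·20° lon, +10·10° lat → SW at lon -40°, lat 10°.
Square 5, 3: +5·2° lon, +3·1° lat → SW at lon -30°, lat 13°.
Subsquare a=0, n=13: +0·0.0833333° lon, +13·0.0416667° lat → SW at lon -30°, lat 13.5417°.
Cell spans 0.0833333° lon × 0.0416667° lat.
west 30.0000° W, east 29.9167° W.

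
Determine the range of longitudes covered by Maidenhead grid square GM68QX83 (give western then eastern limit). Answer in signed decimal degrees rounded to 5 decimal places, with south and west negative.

Field G=6, M=12: +6·20° lon, +12·10° lat → SW at lon -60°, lat 30°.
Square 6, 8: +6·2° lon, +8·1° lat → SW at lon -48°, lat 38°.
Subsquare q=16, x=23: +16·0.0833333° lon, +23·0.0416667° lat → SW at lon -46.6667°, lat 38.9583°.
Extended square 8, 3: +8·0.00833333° lon, +3·0.00416667° lat → SW at lon -46.6°, lat 38.9708°.
Cell spans 0.00833333° lon × 0.00416667° lat.
west -46.60000, east -46.59167.

-46.60000, -46.59167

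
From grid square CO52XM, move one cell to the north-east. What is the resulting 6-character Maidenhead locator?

CO62an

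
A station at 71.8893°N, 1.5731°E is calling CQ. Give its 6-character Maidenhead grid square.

JQ01sv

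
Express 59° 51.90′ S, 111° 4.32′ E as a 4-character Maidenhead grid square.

OD50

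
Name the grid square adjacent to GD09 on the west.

FD99

Longitude square 0; −1 → -1, wraps to 9, carry into field.
Longitude field G = 6; −1 → 5 = F.
The latitude characters are unchanged.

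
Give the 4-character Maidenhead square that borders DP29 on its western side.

DP19

Longitude square 2; −1 → 1.
The latitude characters are unchanged.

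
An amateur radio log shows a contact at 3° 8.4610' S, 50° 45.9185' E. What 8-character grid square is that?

LI56ju16

Shift to the Maidenhead origin (180°W, 90°S): lon 230.76531, lat 86.85898.
Field: 230.76531/20 → 11 → L, 86.85898/10 → 8 → I; chars LI.
Square: 10.76531/2 → 5, 6.85898/1 → 6; chars 56.
Subsquare: 0.76531/0.0833333 → 9 → j, 0.85898/0.0416667 → 20 → u; chars ju.
Extended square: 0.01531/0.00833333 → 1, 0.02565/0.00416667 → 6; chars 16.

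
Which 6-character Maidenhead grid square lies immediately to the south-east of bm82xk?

BM92aj

Longitude subsquare x = 23; +1 → 24, wraps to 0 = a, carry into square.
Longitude square 8; +1 → 9.
Latitude subsquare k = 10; −1 → 9 = j.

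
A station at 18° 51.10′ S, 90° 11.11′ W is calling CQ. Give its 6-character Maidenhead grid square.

EH41vd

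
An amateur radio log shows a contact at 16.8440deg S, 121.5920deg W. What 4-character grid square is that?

CH93

Offset from 180°W / 90°S: lon 58.41°, lat 73.16°.
Field: 58.41/20 → 2 → C, 73.16/10 → 7 → H; chars CH.
Square: 18.41/2 → 9, 3.16/1 → 3; chars 93.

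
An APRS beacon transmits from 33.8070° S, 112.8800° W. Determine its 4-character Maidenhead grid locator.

DF36

Shift to the Maidenhead origin (180°W, 90°S): lon 67.12, lat 56.19.
Field: lon ⌊67.12/20⌋ = 3 → D; lat ⌊56.19/10⌋ = 5 → F.
Square: lon ⌊7.12/2⌋ = 3; lat ⌊6.19/1⌋ = 6.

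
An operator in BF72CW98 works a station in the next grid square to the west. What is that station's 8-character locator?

Longitude extended square 9; −1 → 8.
The latitude characters are unchanged.

BF72cw88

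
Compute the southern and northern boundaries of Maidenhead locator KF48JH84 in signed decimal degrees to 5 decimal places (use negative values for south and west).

-31.69167, -31.68750

Field K=10, F=5: +10·20° lon, +5·10° lat → SW at lon 20°, lat -40°.
Square 4, 8: +4·2° lon, +8·1° lat → SW at lon 28°, lat -32°.
Subsquare j=9, h=7: +9·0.0833333° lon, +7·0.0416667° lat → SW at lon 28.75°, lat -31.7083°.
Extended square 8, 4: +8·0.00833333° lon, +4·0.00416667° lat → SW at lon 28.8167°, lat -31.6917°.
Cell spans 0.00833333° lon × 0.00416667° lat.
south -31.69167, north -31.68750.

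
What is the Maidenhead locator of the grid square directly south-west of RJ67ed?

RJ67dc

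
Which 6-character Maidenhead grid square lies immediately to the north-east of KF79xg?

KF89ah

Longitude subsquare x = 23; +1 → 24, wraps to 0 = a, carry into square.
Longitude square 7; +1 → 8.
Latitude subsquare g = 6; +1 → 7 = h.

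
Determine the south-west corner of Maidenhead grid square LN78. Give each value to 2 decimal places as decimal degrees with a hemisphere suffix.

48.00° N, 54.00° E

Field L=11, N=13: +11·20° lon, +13·10° lat → SW at lon 40°, lat 40°.
Square 7, 8: +7·2° lon, +8·1° lat → SW at lon 54°, lat 48°.
latitude 48.00° N, longitude 54.00° E.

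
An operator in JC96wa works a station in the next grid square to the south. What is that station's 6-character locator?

Latitude subsquare a = 0; −1 → -1, wraps to 23 = x, carry into square.
Latitude square 6; −1 → 5.
The longitude characters are unchanged.

JC95wx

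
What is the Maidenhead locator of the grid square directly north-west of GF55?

Longitude square 5; −1 → 4.
Latitude square 5; +1 → 6.

GF46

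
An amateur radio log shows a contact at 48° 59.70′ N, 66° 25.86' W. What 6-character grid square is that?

Offset from 180°W / 90°S: lon 113.5690°, lat 138.9950°.
Field (20°×10°, letters A–R): lon ⌊113.5690/20⌋ = 5 → F; lat ⌊138.9950/10⌋ = 13 → N.
Square (2°×1°, digits 0–9): lon ⌊13.5690/2⌋ = 6; lat ⌊8.9950/1⌋ = 8.
Subsquare (5′×2.5′, letters a–x): lon ⌊1.5690/0.0833333⌋ = 18 → s; lat ⌊0.9950/0.0416667⌋ = 23 → x.

FN68sx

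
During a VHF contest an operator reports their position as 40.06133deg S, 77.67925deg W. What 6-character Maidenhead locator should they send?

FE19dw

Add 180° to longitude and 90° to latitude: 102.3208, 49.9387.
Field: 102.3208/20 → 5 → F, 49.9387/10 → 4 → E; chars FE.
Square: 2.3208/2 → 1, 9.9387/1 → 9; chars 19.
Subsquare: 0.3208/0.0833333 → 3 → d, 0.9387/0.0416667 → 22 → w; chars dw.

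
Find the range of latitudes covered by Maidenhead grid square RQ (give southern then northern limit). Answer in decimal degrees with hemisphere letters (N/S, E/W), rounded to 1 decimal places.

Field R=17, Q=16: +17·20° lon, +16·10° lat → SW at lon 160°, lat 70°.
Cell spans 20° lon × 10° lat.
south 70.0° N, north 80.0° N.

70.0° N, 80.0° N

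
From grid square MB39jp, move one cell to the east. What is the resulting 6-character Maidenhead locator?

MB39kp

Longitude subsquare j = 9; +1 → 10 = k.
The latitude characters are unchanged.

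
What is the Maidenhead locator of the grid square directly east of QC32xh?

QC42ah

Longitude subsquare x = 23; +1 → 24, wraps to 0 = a, carry into square.
Longitude square 3; +1 → 4.
The latitude characters are unchanged.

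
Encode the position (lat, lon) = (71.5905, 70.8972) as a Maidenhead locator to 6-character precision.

MQ51ko

Shift to the Maidenhead origin (180°W, 90°S): lon 250.8972, lat 161.5905.
Field: lon ⌊250.8972/20⌋ = 12 → M; lat ⌊161.5905/10⌋ = 16 → Q.
Square: lon ⌊10.8972/2⌋ = 5; lat ⌊1.5905/1⌋ = 1.
Subsquare: lon ⌊0.8972/0.0833333⌋ = 10 → k; lat ⌊0.5905/0.0416667⌋ = 14 → o.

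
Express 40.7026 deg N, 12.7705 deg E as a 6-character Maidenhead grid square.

Add 180° to longitude and 90° to latitude: 192.7705, 130.7026.
Field (20°×10°, letters A–R): lon ⌊192.7705/20⌋ = 9 → J; lat ⌊130.7026/10⌋ = 13 → N.
Square (2°×1°, digits 0–9): lon ⌊12.7705/2⌋ = 6; lat ⌊0.7026/1⌋ = 0.
Subsquare (5′×2.5′, letters a–x): lon ⌊0.7705/0.0833333⌋ = 9 → j; lat ⌊0.7026/0.0416667⌋ = 16 → q.

JN60jq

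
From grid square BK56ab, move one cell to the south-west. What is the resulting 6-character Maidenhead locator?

BK46xa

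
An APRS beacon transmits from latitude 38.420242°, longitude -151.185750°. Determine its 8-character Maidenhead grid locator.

BM48jk70

Add 180° to longitude and 90° to latitude: 28.81425, 128.42024.
Field (20°×10°, letters A–R): lon ⌊28.81425/20⌋ = 1 → B; lat ⌊128.42024/10⌋ = 12 → M.
Square (2°×1°, digits 0–9): lon ⌊8.81425/2⌋ = 4; lat ⌊8.42024/1⌋ = 8.
Subsquare (5′×2.5′, letters a–x): lon ⌊0.81425/0.0833333⌋ = 9 → j; lat ⌊0.42024/0.0416667⌋ = 10 → k.
Extended square (30″×15″, digits 0–9): lon ⌊0.06425/0.00833333⌋ = 7; lat ⌊0.00358/0.00416667⌋ = 0.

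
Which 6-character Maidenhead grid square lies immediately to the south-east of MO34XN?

Longitude subsquare x = 23; +1 → 24, wraps to 0 = a, carry into square.
Longitude square 3; +1 → 4.
Latitude subsquare n = 13; −1 → 12 = m.

MO44am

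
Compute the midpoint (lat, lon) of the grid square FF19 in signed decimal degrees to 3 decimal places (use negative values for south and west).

Field F=5, F=5: +5·20° lon, +5·10° lat → SW at lon -80°, lat -40°.
Square 1, 9: +1·2° lon, +9·1° lat → SW at lon -78°, lat -31°.
Cell spans 2° lon × 1° lat. Centre is SW corner plus half of each.
latitude -30.500, longitude -77.000.

-30.500, -77.000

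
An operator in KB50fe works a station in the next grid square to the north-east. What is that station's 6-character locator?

KB50gf

Longitude subsquare f = 5; +1 → 6 = g.
Latitude subsquare e = 4; +1 → 5 = f.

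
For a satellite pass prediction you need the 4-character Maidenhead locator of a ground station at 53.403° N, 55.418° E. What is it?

Offset from 180°W / 90°S: lon 235.42°, lat 143.40°.
Field: 235.42/20 → 11 → L, 143.40/10 → 14 → O; chars LO.
Square: 15.42/2 → 7, 3.40/1 → 3; chars 73.

LO73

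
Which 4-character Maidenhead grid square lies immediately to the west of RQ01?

QQ91

Longitude square 0; −1 → -1, wraps to 9, carry into field.
Longitude field R = 17; −1 → 16 = Q.
The latitude characters are unchanged.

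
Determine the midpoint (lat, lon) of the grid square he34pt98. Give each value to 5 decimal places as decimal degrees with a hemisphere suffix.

45.17292° S, 32.67083° W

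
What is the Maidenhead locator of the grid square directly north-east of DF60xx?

DF71aa

Longitude subsquare x = 23; +1 → 24, wraps to 0 = a, carry into square.
Longitude square 6; +1 → 7.
Latitude subsquare x = 23; +1 → 24, wraps to 0 = a, carry into square.
Latitude square 0; +1 → 1.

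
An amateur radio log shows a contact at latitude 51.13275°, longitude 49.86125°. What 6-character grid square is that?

LO41wd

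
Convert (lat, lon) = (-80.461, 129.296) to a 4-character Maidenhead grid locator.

Shift to the Maidenhead origin (180°W, 90°S): lon 309.30, lat 9.54.
Field: 309.30/20 → 15 → P, 9.54/10 → 0 → A; chars PA.
Square: 9.30/2 → 4, 9.54/1 → 9; chars 49.

PA49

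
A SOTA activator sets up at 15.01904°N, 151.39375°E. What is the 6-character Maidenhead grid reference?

QK55qa

Add 180° to longitude and 90° to latitude: 331.3938, 105.0190.
Field (20°×10°, letters A–R): lon ⌊331.3938/20⌋ = 16 → Q; lat ⌊105.0190/10⌋ = 10 → K.
Square (2°×1°, digits 0–9): lon ⌊11.3938/2⌋ = 5; lat ⌊5.0190/1⌋ = 5.
Subsquare (5′×2.5′, letters a–x): lon ⌊1.3938/0.0833333⌋ = 16 → q; lat ⌊0.0190/0.0416667⌋ = 0 → a.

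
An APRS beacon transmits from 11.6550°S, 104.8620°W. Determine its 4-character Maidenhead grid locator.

Shift to the Maidenhead origin (180°W, 90°S): lon 75.14, lat 78.34.
Field: 75.14/20 → 3 → D, 78.34/10 → 7 → H; chars DH.
Square: 15.14/2 → 7, 8.34/1 → 8; chars 78.

DH78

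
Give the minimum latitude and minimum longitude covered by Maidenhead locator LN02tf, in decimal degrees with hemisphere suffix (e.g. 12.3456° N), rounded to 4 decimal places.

Field L=11, N=13: +11·20° lon, +13·10° lat → SW at lon 40°, lat 40°.
Square 0, 2: +0·2° lon, +2·1° lat → SW at lon 40°, lat 42°.
Subsquare t=19, f=5: +19·0.0833333° lon, +5·0.0416667° lat → SW at lon 41.5833°, lat 42.2083°.
latitude 42.2083° N, longitude 41.5833° E.

42.2083° N, 41.5833° E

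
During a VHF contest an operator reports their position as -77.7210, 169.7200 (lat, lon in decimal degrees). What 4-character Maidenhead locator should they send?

RB42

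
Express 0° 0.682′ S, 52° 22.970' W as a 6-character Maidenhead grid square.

GI39tx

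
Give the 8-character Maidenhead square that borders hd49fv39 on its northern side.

HD49fw30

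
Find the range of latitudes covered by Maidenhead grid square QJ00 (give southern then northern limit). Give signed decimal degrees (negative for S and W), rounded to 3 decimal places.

Field Q=16, J=9: +16·20° lon, +9·10° lat → SW at lon 140°, lat 0°.
Square 0, 0: +0·2° lon, +0·1° lat → SW at lon 140°, lat 0°.
Cell spans 2° lon × 1° lat.
south 0.000, north 1.000.

0.000, 1.000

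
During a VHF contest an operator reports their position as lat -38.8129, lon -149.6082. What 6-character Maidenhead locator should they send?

BF51ee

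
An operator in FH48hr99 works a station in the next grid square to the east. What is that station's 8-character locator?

FH48ir09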